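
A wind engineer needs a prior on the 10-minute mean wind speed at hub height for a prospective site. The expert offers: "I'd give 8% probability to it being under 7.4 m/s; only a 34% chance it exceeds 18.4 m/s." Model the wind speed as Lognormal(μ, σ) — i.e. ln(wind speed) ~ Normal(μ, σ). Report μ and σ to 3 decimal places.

If T ~ Lognormal(μ,σ) then ln T ~ Normal(μ,σ), so the p-quantile of ln T is μ + z_p·σ.
ln(7.4) = 2.001 and ln(18.4) = 2.912; z_{0.08} = -1.405, z_{0.66} = 0.4125.
σ = (2.912 − 2.001)/(0.4125 − (-1.405)) = 0.501.
μ = 2.001 − (-1.405)·0.501 = 2.706.

μ ≈ 2.706, σ ≈ 0.501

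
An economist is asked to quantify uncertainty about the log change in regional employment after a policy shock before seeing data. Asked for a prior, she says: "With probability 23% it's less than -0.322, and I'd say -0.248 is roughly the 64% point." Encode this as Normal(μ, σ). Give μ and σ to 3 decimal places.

μ = -0.272, σ = 0.067

For Normal(μ,σ), the p-quantile is μ + z_p·σ. Here z_{0.23} = -0.7388, z_{0.64} = 0.3585.
So -0.322 = μ − 0.7388σ and -0.248 = μ + 0.3585σ.
Subtracting: σ = (-0.248 − -0.322)/(0.3585 − (-0.7388)) = 0.067.
Then μ = -0.322 − (-0.7388)·0.067 = -0.272.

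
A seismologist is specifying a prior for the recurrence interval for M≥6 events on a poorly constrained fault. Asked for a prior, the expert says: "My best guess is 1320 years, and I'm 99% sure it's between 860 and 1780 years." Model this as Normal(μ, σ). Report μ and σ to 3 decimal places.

μ = 1320.000, σ = 178.583

A symmetric 99% interval runs μ ± z·σ with z = 2.576.
Half-width = 460, so σ = 460/2.576 = 178.583.
μ is the stated best guess, 1320.000.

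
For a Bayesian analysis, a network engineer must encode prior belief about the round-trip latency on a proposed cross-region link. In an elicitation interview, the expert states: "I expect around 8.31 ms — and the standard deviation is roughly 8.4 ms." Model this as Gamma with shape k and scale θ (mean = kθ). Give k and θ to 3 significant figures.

k ≈ 0.979, θ ≈ 8.49

For Gamma(k, scale θ): mean = kθ, variance = kθ², so CV = 1/√k.
CV = SD/mean = 8.4/8.31 = 1.011, hence k = 1/CV² = 0.979.
Then θ = mean/k = 8.31/0.979 = 8.49.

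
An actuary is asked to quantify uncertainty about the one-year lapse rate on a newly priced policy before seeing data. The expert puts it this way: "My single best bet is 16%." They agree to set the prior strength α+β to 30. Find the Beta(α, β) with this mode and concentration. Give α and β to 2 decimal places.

α = 5.48, β = 24.52

For α,β > 1 the Beta mode is (α−1)/(α+β−2). With α+β = 30, the mode is (α−1)/28.
Set (α−1)/28 = 0.16 → α = 1 + 0.16·28 = 5.48.
β = 30 − α = 24.52.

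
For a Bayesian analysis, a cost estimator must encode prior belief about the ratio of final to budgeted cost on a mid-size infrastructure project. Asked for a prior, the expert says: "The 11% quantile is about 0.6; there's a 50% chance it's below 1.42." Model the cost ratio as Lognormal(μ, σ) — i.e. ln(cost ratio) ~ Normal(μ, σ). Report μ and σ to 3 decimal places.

μ ≈ 0.351, σ ≈ 0.702

If T ~ Lognormal(μ,σ) then ln T ~ Normal(μ,σ), so the p-quantile of ln T is μ + z_p·σ.
ln(0.6) = -0.5108 and ln(1.42) = 0.3507; z_{0.11} = -1.227, z_{0.5} = 0.
σ = (0.3507 − -0.5108)/(0 − (-1.227)) = 0.702.
μ = -0.5108 − (-1.227)·0.702 = 0.351.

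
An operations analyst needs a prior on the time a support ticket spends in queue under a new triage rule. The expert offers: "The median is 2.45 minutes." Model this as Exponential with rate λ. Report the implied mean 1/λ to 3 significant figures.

Exponential median = ln 2 / λ, so λ = ln 2 / 2.45 = 0.283.
Mean = 1/λ = 3.53 minutes.

mean ≈ 3.53 minutes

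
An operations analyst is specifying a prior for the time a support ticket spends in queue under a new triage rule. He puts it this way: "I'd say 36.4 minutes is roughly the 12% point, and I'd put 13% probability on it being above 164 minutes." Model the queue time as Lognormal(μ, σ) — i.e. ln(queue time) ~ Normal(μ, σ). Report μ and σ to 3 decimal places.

μ ≈ 4.363, σ ≈ 0.654

If T ~ Lognormal(μ,σ) then ln T ~ Normal(μ,σ), so the p-quantile of ln T is μ + z_p·σ.
ln(36.4) = 3.595 and ln(164) = 5.1; z_{0.12} = -1.175, z_{0.87} = 1.126.
σ = (5.1 − 3.595)/(1.126 − (-1.175)) = 0.654.
μ = 3.595 − (-1.175)·0.654 = 4.363.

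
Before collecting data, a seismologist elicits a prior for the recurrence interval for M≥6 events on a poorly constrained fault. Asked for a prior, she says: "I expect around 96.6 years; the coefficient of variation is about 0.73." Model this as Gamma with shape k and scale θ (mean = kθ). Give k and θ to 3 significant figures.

For Gamma(k, scale θ): mean = kθ, variance = kθ², so CV = 1/√k.
CV = 0.73, hence k = 1/CV² = 1.88.
Then θ = mean/k = 96.6/1.88 = 51.5.

k ≈ 1.88, θ ≈ 51.5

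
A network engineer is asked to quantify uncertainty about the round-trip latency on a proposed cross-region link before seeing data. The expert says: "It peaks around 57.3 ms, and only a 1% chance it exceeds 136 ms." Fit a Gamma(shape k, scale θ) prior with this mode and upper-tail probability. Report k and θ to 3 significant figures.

k ≈ 7.35, θ ≈ 9.02

Gamma(k,θ) with k>1 has mode (k−1)θ, so θ = 57.3/(k−1).
Need P(X < 136) = 0.99 with θ tied to k this way. Start at k = 2, θ = 57.3: P(X<136) ≈ 0.686.
Too low — raise k to concentrate. Iterating converges to k ≈ 7.35.
Then θ = 57.3/(7.35−1) ≈ 9.02.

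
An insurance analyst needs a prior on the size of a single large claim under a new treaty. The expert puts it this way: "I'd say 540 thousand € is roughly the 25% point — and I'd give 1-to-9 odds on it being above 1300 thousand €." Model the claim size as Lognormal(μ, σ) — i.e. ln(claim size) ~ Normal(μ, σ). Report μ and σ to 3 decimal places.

If T ~ Lognormal(μ,σ) then ln T ~ Normal(μ,σ), so the p-quantile of ln T is μ + z_p·σ.
ln(540) = 6.292 and ln(1300) = 7.17; z_{0.25} = -0.6745, z_{0.9} = 1.282.
σ = (7.17 − 6.292)/(1.282 − (-0.6745)) = 0.449.
μ = 6.292 − (-0.6745)·0.449 = 6.595.

μ ≈ 6.595, σ ≈ 0.449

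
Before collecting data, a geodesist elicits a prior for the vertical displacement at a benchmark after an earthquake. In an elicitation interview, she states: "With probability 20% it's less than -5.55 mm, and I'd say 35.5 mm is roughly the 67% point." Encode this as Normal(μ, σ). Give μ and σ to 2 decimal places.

μ = 21.41, σ = 32.03

The p-quantile of Normal(μ,σ) is μ + z_p·σ, with z_{0.2} = -0.8416 and z_{0.67} = 0.4399.
Eliminate σ: μ = (z₂·x₁ − z₁·x₂)/(z₂ − z₁) = (0.4399·-5.55 − (-0.8416)·35.5)/1.282 = 21.41.
Then σ = (x₂ − x₁)/(z₂ − z₁) = (35.5 − -5.55)/1.282 = 32.03.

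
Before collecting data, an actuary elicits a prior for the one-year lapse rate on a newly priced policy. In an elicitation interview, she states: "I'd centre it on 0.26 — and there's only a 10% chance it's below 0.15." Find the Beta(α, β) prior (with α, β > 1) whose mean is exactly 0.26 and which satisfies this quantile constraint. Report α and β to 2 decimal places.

With mean 0.26 fixed, write α = 0.26s, β = 0.74s where s = α+β.
Need P(θ < 0.15) = 0.1 under Beta(0.26s, 0.74s). Normal approximation: (q−m)/√(m(1−m)/s) ≈ z_{0.1} = -1.28, so s ≈ 0.26·0.74·(-1.28)²/(0.15−0.26)² = 26.1.
At s = 26.1: P(θ<0.15) ≈ 0.086. Adjusting to match 0.1 gives s ≈ 23.32.
So α = 0.26·23.32 ≈ 6.06, β = 0.74·23.32 ≈ 17.26.

α ≈ 6.06, β ≈ 17.26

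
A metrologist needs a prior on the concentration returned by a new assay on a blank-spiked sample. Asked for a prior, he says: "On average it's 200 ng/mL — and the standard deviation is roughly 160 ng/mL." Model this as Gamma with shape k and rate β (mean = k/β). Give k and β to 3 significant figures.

For Gamma(k, rate β): mean = k/β, variance = k/β², so CV = 1/√k.
CV = SD/mean = 160/200 = 0.8, hence k = 1/CV² = 1.56.
Then β = k/mean = 1.56/200 = 0.00781.

k ≈ 1.56, β ≈ 0.00781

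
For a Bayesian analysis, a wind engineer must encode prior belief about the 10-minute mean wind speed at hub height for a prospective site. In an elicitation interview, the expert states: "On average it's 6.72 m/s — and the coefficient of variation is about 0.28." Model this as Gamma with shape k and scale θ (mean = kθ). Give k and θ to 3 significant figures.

k ≈ 12.8, θ ≈ 0.527

For Gamma(k, scale θ): mean = kθ, variance = kθ², so CV = 1/√k.
CV = 0.28, hence k = 1/CV² = 12.8.
Then θ = mean/k = 6.72/12.8 = 0.527.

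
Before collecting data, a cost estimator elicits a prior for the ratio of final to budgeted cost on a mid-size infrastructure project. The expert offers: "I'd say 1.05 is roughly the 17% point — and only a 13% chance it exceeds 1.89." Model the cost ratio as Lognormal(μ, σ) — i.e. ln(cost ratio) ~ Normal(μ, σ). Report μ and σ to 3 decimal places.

If T ~ Lognormal(μ,σ) then ln T ~ Normal(μ,σ), so the p-quantile of ln T is μ + z_p·σ.
ln(1.05) = 0.04879 and ln(1.89) = 0.6366; z_{0.17} = -0.9542, z_{0.87} = 1.126.
σ = (0.6366 − 0.04879)/(1.126 − (-0.9542)) = 0.283.
μ = 0.04879 − (-0.9542)·0.283 = 0.318.

μ ≈ 0.318, σ ≈ 0.283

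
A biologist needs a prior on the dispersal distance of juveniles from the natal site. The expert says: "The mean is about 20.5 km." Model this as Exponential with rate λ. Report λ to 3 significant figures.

λ ≈ 0.0488

Exponential mean = 1/λ, so λ = 1/20.5 = 0.0488.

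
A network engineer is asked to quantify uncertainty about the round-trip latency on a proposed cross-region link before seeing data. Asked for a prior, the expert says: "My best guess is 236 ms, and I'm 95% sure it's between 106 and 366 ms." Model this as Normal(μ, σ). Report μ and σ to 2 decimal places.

μ = 236.00, σ = 66.33

A symmetric 95% interval runs μ ± z·σ with z = 1.96.
Half-width = 130, so σ = 130/1.96 = 66.33.
μ is the stated best guess, 236.00.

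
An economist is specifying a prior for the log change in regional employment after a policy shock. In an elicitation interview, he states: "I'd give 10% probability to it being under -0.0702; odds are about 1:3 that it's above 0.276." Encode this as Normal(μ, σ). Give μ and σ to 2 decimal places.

μ = 0.16, σ = 0.18

For Normal(μ,σ), the p-quantile is μ + z_p·σ. Here z_{0.1} = -1.282, z_{0.75} = 0.6745.
So -0.0702 = μ − 1.282σ and 0.276 = μ + 0.6745σ.
Subtracting: σ = (0.276 − -0.0702)/(0.6745 − (-1.282)) = 0.18.
Then μ = -0.0702 − (-1.282)·0.18 = 0.16.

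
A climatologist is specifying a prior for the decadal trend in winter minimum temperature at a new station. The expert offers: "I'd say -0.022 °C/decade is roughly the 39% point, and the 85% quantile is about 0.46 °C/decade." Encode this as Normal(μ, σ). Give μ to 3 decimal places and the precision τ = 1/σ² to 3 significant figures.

For Normal(μ,σ), the p-quantile is μ + z_p·σ. Here z_{0.39} = -0.2793, z_{0.85} = 1.036.
So -0.022 = μ − 0.2793σ and 0.46 = μ + 1.036σ.
Subtracting: σ = (0.46 − -0.022)/(1.036 − (-0.2793)) = 0.366.
Then μ = -0.022 − (-0.2793)·0.366 = 0.080.
Precision τ = 1/σ² = 1/0.3663² = 7.45.

μ = 0.080, τ = 7.45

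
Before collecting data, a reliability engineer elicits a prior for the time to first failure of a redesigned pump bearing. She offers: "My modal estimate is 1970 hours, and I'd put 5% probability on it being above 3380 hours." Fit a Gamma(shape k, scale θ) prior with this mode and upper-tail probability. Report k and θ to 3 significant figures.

k ≈ 10.6, θ ≈ 206

Gamma(k,θ) with k>1 has mode (k−1)θ, so θ = 1970/(k−1).
Need P(X < 3380) = 0.95 with θ tied to k this way. Start at k = 2, θ = 1970: P(X<3380) ≈ 0.512.
Too low — raise k to concentrate. Iterating converges to k ≈ 10.6.
Then θ = 1970/(10.6−1) ≈ 206.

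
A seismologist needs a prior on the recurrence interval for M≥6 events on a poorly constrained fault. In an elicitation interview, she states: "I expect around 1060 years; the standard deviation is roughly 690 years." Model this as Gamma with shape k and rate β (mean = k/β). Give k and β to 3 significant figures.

k ≈ 2.36, β ≈ 0.00223

For Gamma(k, rate β): mean = k/β, variance = k/β², so CV = 1/√k.
CV = SD/mean = 690/1060 = 0.6509, hence k = 1/CV² = 2.36.
Then β = k/mean = 2.36/1060 = 0.00223.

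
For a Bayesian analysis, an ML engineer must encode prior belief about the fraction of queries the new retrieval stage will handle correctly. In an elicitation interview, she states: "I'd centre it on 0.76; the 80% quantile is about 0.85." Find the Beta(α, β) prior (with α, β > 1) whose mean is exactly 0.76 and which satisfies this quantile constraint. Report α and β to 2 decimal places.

With mean 0.76 fixed, write α = 0.76s, β = 0.24s where s = α+β.
Need P(θ < 0.85) = 0.8 under Beta(0.76s, 0.24s). Normal approximation: (q−m)/√(m(1−m)/s) ≈ z_{0.8} = 0.842, so s ≈ 0.76·0.24·(0.842)²/(0.85−0.76)² = 16.0.
At s = 16.0: P(θ<0.85) ≈ 0.794. Adjusting to match 0.8 gives s ≈ 16.56.
So α = 0.76·16.56 ≈ 12.58, β = 0.24·16.56 ≈ 3.97.

α ≈ 12.58, β ≈ 3.97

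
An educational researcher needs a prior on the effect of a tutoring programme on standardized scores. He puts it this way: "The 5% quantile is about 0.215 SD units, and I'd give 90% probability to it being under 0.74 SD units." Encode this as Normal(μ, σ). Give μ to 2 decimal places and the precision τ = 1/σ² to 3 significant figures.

μ = 0.51, τ = 31.1

For Normal(μ,σ), the p-quantile is μ + z_p·σ. Here z_{0.05} = -1.645, z_{0.9} = 1.282.
So 0.215 = μ − 1.645σ and 0.74 = μ + 1.282σ.
Subtracting: σ = (0.74 − 0.215)/(1.282 − (-1.645)) = 0.18.
Then μ = 0.215 − (-1.645)·0.18 = 0.51.
Precision τ = 1/σ² = 1/0.1794² = 31.1.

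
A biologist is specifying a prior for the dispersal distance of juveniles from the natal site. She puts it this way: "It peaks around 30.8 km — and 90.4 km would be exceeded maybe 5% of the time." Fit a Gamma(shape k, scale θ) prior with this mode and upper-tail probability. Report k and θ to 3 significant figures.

k ≈ 3.29, θ ≈ 13.4

Gamma(k,θ) with k>1 has mode (k−1)θ, so θ = 30.8/(k−1).
Need P(X < 90.4) = 0.95 with θ tied to k this way. Start at k = 2, θ = 30.8: P(X<90.4) ≈ 0.791.
Too low — raise k to concentrate. Iterating converges to k ≈ 3.29.
Then θ = 30.8/(3.29−1) ≈ 13.4.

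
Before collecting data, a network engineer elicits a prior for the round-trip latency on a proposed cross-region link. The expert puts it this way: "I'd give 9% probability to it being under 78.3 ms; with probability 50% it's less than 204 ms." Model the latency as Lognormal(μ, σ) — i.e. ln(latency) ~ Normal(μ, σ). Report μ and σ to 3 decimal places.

μ ≈ 5.318, σ ≈ 0.714

If T ~ Lognormal(μ,σ) then ln T ~ Normal(μ,σ), so the p-quantile of ln T is μ + z_p·σ.
ln(78.3) = 4.361 and ln(204) = 5.318; z_{0.09} = -1.341, z_{0.5} = 0.
σ = (5.318 − 4.361)/(0 − (-1.341)) = 0.714.
μ = 4.361 − (-1.341)·0.714 = 5.318.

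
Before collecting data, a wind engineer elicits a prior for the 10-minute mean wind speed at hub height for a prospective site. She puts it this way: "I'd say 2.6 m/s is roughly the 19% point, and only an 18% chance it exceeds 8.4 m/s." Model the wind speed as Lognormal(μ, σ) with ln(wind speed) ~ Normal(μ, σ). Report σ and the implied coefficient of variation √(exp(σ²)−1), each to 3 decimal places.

σ ≈ 0.654, CV ≈ 0.731

If T ~ Lognormal(μ,σ) then ln T ~ Normal(μ,σ), so the p-quantile of ln T is μ + z_p·σ.
ln(2.6) = 0.9555 and ln(8.4) = 2.128; z_{0.19} = -0.8779, z_{0.82} = 0.9154.
σ = (2.128 − 0.9555)/(0.9154 − (-0.8779)) = 0.654.
μ = 0.9555 − (-0.8779)·0.654 = 1.530.
CV = √(exp(σ²)−1) = √(exp(0.4277)−1) = 0.731.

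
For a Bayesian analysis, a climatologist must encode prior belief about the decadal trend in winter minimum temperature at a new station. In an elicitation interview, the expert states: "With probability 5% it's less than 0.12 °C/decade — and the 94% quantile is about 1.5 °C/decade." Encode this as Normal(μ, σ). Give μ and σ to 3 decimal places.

The p-quantile of Normal(μ,σ) is μ + z_p·σ, with z_{0.05} = -1.645 and z_{0.94} = 1.555.
Eliminate σ: μ = (z₂·x₁ − z₁·x₂)/(z₂ − z₁) = (1.555·0.12 − (-1.645)·1.5)/3.2 = 0.829.
Then σ = (x₂ − x₁)/(z₂ − z₁) = (1.5 − 0.12)/3.2 = 0.431.

μ = 0.829, σ = 0.431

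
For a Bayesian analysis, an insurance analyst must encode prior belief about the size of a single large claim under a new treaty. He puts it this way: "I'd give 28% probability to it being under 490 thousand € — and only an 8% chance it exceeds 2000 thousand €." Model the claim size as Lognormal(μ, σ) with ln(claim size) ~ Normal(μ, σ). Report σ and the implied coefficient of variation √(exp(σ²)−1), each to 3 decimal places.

σ ≈ 0.708, CV ≈ 0.806

If T ~ Lognormal(μ,σ) then ln T ~ Normal(μ,σ), so the p-quantile of ln T is μ + z_p·σ.
ln(490) = 6.194 and ln(2000) = 7.601; z_{0.28} = -0.5828, z_{0.92} = 1.405.
σ = (7.601 − 6.194)/(1.405 − (-0.5828)) = 0.708.
μ = 6.194 − (-0.5828)·0.708 = 6.607.
CV = √(exp(σ²)−1) = √(exp(0.5006)−1) = 0.806.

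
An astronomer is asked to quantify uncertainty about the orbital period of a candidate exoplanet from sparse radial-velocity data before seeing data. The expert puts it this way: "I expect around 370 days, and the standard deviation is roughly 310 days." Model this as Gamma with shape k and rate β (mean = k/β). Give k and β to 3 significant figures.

k ≈ 1.42, β ≈ 0.00385

For Gamma(k, rate β): mean = k/β, variance = k/β², so CV = 1/√k.
CV = SD/mean = 310/370 = 0.8378, hence k = 1/CV² = 1.42.
Then β = k/mean = 1.42/370 = 0.00385.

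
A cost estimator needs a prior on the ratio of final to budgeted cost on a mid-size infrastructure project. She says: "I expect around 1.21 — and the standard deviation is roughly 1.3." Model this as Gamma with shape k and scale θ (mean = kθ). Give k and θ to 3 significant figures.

For Gamma(k, scale θ): mean = kθ, variance = kθ², so CV = 1/√k.
CV = SD/mean = 1.3/1.21 = 1.074, hence k = 1/CV² = 0.866.
Then θ = mean/k = 1.21/0.866 = 1.4.

k ≈ 0.866, θ ≈ 1.4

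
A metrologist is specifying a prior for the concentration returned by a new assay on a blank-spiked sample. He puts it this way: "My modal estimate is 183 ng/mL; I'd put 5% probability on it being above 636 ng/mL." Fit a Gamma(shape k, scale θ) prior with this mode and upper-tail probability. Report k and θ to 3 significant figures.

k ≈ 2.67, θ ≈ 110

Gamma(k,θ) with k>1 has mode (k−1)θ, so θ = 183/(k−1).
Need P(X < 636) = 0.95 with θ tied to k this way. Start at k = 2, θ = 183: P(X<636) ≈ 0.861.
Too low — raise k to concentrate. Iterating converges to k ≈ 2.67.
Then θ = 183/(2.67−1) ≈ 110.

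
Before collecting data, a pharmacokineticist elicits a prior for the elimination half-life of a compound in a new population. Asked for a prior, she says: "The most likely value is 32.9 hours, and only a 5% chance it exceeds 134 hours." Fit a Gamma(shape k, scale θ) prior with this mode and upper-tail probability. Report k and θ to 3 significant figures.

Gamma(k,θ) with k>1 has mode (k−1)θ, so θ = 32.9/(k−1).
Need P(X < 134) = 0.95 with θ tied to k this way. Start at k = 2, θ = 32.9: P(X<134) ≈ 0.914.
Too low — raise k to concentrate. Iterating converges to k ≈ 2.27.
Then θ = 32.9/(2.27−1) ≈ 25.9.

k ≈ 2.27, θ ≈ 25.9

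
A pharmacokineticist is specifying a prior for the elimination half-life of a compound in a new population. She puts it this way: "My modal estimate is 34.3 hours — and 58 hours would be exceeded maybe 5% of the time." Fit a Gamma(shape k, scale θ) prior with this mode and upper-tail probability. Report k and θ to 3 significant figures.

k ≈ 11.1, θ ≈ 3.39

Gamma(k,θ) with k>1 has mode (k−1)θ, so θ = 34.3/(k−1).
Need P(X < 58) = 0.95 with θ tied to k this way. Start at k = 2, θ = 34.3: P(X<58) ≈ 0.504.
Too low — raise k to concentrate. Iterating converges to k ≈ 11.1.
Then θ = 34.3/(11.1−1) ≈ 3.39.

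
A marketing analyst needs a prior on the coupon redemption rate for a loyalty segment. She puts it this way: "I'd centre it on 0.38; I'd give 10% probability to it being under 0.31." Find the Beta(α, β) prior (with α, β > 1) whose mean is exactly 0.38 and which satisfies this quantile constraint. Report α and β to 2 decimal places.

With mean 0.38 fixed, write α = 0.38s, β = 0.62s where s = α+β.
Need P(θ < 0.31) = 0.1 under Beta(0.38s, 0.62s). Normal approximation: (q−m)/√(m(1−m)/s) ≈ z_{0.1} = -1.28, so s ≈ 0.38·0.62·(-1.28)²/(0.31−0.38)² = 79.0.
At s = 79.0: P(θ<0.31) ≈ 0.097. Adjusting to match 0.1 gives s ≈ 77.06.
So α = 0.38·77.06 ≈ 29.28, β = 0.62·77.06 ≈ 47.78.

α ≈ 29.28, β ≈ 47.78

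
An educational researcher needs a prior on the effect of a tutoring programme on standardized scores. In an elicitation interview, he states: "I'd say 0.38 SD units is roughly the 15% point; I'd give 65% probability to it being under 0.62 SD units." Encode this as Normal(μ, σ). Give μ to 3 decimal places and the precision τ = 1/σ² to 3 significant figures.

μ = 0.555, τ = 35.1

For Normal(μ,σ), the p-quantile is μ + z_p·σ. Here z_{0.15} = -1.036, z_{0.65} = 0.3853.
So 0.38 = μ − 1.036σ and 0.62 = μ + 0.3853σ.
Subtracting: σ = (0.62 − 0.38)/(0.3853 − (-1.036)) = 0.169.
Then μ = 0.38 − (-1.036)·0.169 = 0.555.
Precision τ = 1/σ² = 1/0.1688² = 35.1.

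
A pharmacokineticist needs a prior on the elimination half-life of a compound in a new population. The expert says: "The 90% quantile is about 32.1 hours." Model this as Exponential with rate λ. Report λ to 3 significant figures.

λ ≈ 0.0717

P(T < 32.1) = 1 − e^(−λ·32.1) = 0.9, so λ = −ln(1−0.9)/32.1 = −ln(0.1)/32.1 = 0.0717.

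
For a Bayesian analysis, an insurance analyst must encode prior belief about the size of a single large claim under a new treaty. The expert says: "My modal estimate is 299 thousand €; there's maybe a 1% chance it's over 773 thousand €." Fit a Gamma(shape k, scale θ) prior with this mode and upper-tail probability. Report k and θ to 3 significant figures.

Gamma(k,θ) with k>1 has mode (k−1)θ, so θ = 299/(k−1).
Need P(X < 773) = 0.99 with θ tied to k this way. Start at k = 2, θ = 299: P(X<773) ≈ 0.730.
Too low — raise k to concentrate. Iterating converges to k ≈ 6.16.
Then θ = 299/(6.16−1) ≈ 57.9.

k ≈ 6.16, θ ≈ 57.9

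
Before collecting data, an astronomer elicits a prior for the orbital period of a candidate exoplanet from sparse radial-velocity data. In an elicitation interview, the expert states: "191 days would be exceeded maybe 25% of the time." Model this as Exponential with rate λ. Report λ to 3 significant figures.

λ ≈ 0.00726

P(T > 191.0) = e^(−λ·191.0) = 0.25, so λ = −ln(0.25)/191.0 = 0.00726.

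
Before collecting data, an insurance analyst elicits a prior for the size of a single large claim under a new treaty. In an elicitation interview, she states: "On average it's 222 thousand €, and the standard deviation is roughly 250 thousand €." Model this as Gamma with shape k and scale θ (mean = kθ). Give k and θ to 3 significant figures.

k ≈ 0.789, θ ≈ 282

For Gamma(k, scale θ): mean = kθ, variance = kθ², so CV = 1/√k.
CV = SD/mean = 250/222 = 1.126, hence k = 1/CV² = 0.789.
Then θ = mean/k = 222/0.789 = 282.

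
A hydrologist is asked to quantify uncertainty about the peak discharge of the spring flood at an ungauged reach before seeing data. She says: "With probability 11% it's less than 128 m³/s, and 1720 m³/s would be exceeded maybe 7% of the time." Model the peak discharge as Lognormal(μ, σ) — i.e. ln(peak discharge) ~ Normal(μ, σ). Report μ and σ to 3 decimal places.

μ ≈ 6.031, σ ≈ 0.961

If T ~ Lognormal(μ,σ) then ln T ~ Normal(μ,σ), so the p-quantile of ln T is μ + z_p·σ.
ln(128) = 4.852 and ln(1720) = 7.45; z_{0.11} = -1.227, z_{0.93} = 1.476.
σ = (7.45 − 4.852)/(1.476 − (-1.227)) = 0.961.
μ = 4.852 − (-1.227)·0.961 = 6.031.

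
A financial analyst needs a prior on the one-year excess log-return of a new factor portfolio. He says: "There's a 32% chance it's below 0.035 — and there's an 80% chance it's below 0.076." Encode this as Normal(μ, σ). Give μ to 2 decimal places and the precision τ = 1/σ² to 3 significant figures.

The p-quantile of Normal(μ,σ) is μ + z_p·σ, with z_{0.32} = -0.4677 and z_{0.8} = 0.8416.
Eliminate σ: μ = (z₂·x₁ − z₁·x₂)/(z₂ − z₁) = (0.8416·0.035 − (-0.4677)·0.076)/1.309 = 0.05.
Then σ = (x₂ − x₁)/(z₂ − z₁) = (0.076 − 0.035)/1.309 = 0.03.
Precision τ = 1/σ² = 1/0.03131² = 1020.

μ = 0.05, τ = 1020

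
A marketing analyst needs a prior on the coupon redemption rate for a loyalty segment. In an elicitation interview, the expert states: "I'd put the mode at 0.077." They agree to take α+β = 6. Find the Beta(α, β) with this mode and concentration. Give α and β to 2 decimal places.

α = 1.31, β = 4.69

For α,β > 1 the Beta mode is (α−1)/(α+β−2). With α+β = 6, the mode is (α−1)/4.
Set (α−1)/4 = 0.077 → α = 1 + 0.077·4 = 1.31.
β = 6 − α = 4.69.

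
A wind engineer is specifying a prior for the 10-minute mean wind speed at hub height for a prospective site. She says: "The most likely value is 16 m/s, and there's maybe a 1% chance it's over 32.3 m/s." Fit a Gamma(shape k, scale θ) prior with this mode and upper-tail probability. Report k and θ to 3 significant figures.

k ≈ 10.9, θ ≈ 1.61

Gamma(k,θ) with k>1 has mode (k−1)θ, so θ = 16/(k−1).
Need P(X < 32.3) = 0.99 with θ tied to k this way. Start at k = 2, θ = 16: P(X<32.3) ≈ 0.599.
Too low — raise k to concentrate. Iterating converges to k ≈ 10.9.
Then θ = 16/(10.9−1) ≈ 1.61.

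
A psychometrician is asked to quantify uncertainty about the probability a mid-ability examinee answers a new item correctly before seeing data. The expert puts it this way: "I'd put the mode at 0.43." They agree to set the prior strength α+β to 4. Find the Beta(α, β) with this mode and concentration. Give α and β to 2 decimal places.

For α,β > 1 the Beta mode is (α−1)/(α+β−2). With α+β = 4, the mode is (α−1)/2.
Set (α−1)/2 = 0.43 → α = 1 + 0.43·2 = 1.86.
β = 4 − α = 2.14.

α = 1.86, β = 2.14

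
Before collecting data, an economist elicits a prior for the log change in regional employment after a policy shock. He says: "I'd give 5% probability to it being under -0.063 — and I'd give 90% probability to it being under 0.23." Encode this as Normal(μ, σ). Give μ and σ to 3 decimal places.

The p-quantile of Normal(μ,σ) is μ + z_p·σ, with z_{0.05} = -1.645 and z_{0.9} = 1.282.
Eliminate σ: μ = (z₂·x₁ − z₁·x₂)/(z₂ − z₁) = (1.282·-0.063 − (-1.645)·0.23)/2.926 = 0.102.
Then σ = (x₂ − x₁)/(z₂ − z₁) = (0.23 − -0.063)/2.926 = 0.100.

μ = 0.102, σ = 0.100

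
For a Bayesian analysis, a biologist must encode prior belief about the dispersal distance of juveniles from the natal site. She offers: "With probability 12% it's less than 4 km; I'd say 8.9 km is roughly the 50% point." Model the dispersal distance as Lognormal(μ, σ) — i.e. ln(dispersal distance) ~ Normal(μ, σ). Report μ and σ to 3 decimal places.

μ ≈ 2.186, σ ≈ 0.681

If T ~ Lognormal(μ,σ) then ln T ~ Normal(μ,σ), so the p-quantile of ln T is μ + z_p·σ.
ln(4) = 1.386 and ln(8.9) = 2.186; z_{0.12} = -1.175, z_{0.5} = 0.
σ = (2.186 − 1.386)/(0 − (-1.175)) = 0.681.
μ = 1.386 − (-1.175)·0.681 = 2.186.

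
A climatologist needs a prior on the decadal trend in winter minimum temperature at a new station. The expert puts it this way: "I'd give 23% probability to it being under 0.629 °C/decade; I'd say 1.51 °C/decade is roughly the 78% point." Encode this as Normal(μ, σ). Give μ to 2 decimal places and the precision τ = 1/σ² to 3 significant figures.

The p-quantile of Normal(μ,σ) is μ + z_p·σ, with z_{0.23} = -0.7388 and z_{0.78} = 0.7722.
Eliminate σ: μ = (z₂·x₁ − z₁·x₂)/(z₂ − z₁) = (0.7722·0.629 − (-0.7388)·1.51)/1.511 = 1.06.
Then σ = (x₂ − x₁)/(z₂ − z₁) = (1.51 − 0.629)/1.511 = 0.58.
Precision τ = 1/σ² = 1/0.583² = 2.94.

μ = 1.06, τ = 2.94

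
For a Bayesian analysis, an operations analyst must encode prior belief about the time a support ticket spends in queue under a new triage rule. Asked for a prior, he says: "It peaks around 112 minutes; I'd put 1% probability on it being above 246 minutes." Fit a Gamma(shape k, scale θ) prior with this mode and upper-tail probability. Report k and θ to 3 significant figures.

Gamma(k,θ) with k>1 has mode (k−1)θ, so θ = 112/(k−1).
Need P(X < 246) = 0.99 with θ tied to k this way. Start at k = 2, θ = 112: P(X<246) ≈ 0.645.
Too low — raise k to concentrate. Iterating converges to k ≈ 8.79.
Then θ = 112/(8.79−1) ≈ 14.4.

k ≈ 8.79, θ ≈ 14.4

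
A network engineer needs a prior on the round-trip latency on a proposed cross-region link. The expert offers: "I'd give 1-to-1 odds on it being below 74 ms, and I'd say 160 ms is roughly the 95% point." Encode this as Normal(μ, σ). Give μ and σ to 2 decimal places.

For Normal(μ,σ), the p-quantile is μ + z_p·σ. Here z_{0.5} = 0, z_{0.95} = 1.645.
So 74 = μ + 0σ and 160 = μ + 1.645σ.
Subtracting: σ = (160 − 74)/(1.645 − (0)) = 52.28.
Then μ = 74 − (0)·52.28 = 74.00.

μ = 74.00, σ = 52.28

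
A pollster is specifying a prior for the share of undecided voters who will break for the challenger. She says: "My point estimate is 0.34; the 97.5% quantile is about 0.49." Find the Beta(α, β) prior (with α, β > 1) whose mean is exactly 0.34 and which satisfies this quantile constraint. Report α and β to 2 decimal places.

With mean 0.34 fixed, write α = 0.34s, β = 0.66s where s = α+β.
Need P(θ < 0.49) = 0.975 under Beta(0.34s, 0.66s). Normal approximation: (q−m)/√(m(1−m)/s) ≈ z_{0.975} = 1.96, so s ≈ 0.34·0.66·(1.96)²/(0.49−0.34)² = 38.3.
At s = 38.3: P(θ<0.49) ≈ 0.971. Adjusting to match 0.975 gives s ≈ 40.86.
So α = 0.34·40.86 ≈ 13.89, β = 0.66·40.86 ≈ 26.97.

α ≈ 13.89, β ≈ 26.97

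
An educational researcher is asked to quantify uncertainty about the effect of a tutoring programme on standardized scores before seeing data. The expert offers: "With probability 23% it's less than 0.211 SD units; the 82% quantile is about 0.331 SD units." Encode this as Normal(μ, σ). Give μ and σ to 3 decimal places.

μ = 0.265, σ = 0.073

For Normal(μ,σ), the p-quantile is μ + z_p·σ. Here z_{0.23} = -0.7388, z_{0.82} = 0.9154.
So 0.211 = μ − 0.7388σ and 0.331 = μ + 0.9154σ.
Subtracting: σ = (0.331 − 0.211)/(0.9154 − (-0.7388)) = 0.073.
Then μ = 0.211 − (-0.7388)·0.073 = 0.265.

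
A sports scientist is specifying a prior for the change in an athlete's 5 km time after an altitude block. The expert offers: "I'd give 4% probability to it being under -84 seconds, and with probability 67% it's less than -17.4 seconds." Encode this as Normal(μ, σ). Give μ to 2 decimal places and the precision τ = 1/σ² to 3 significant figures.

The p-quantile of Normal(μ,σ) is μ + z_p·σ, with z_{0.04} = -1.751 and z_{0.67} = 0.4399.
Eliminate σ: μ = (z₂·x₁ − z₁·x₂)/(z₂ − z₁) = (0.4399·-84 − (-1.751)·-17.4)/2.191 = -30.77.
Then σ = (x₂ − x₁)/(z₂ − z₁) = (-17.4 − -84)/2.191 = 30.40.
Precision τ = 1/σ² = 1/30.4² = 0.00108.

μ = -30.77, τ = 0.00108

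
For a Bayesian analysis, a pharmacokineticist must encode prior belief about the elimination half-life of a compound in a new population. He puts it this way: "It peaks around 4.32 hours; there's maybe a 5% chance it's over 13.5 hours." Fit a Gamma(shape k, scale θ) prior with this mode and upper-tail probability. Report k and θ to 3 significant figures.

k ≈ 3.03, θ ≈ 2.13

Gamma(k,θ) with k>1 has mode (k−1)θ, so θ = 4.32/(k−1).
Need P(X < 13.5) = 0.95 with θ tied to k this way. Start at k = 2, θ = 4.32: P(X<13.5) ≈ 0.819.
Too low — raise k to concentrate. Iterating converges to k ≈ 3.03.
Then θ = 4.32/(3.03−1) ≈ 2.13.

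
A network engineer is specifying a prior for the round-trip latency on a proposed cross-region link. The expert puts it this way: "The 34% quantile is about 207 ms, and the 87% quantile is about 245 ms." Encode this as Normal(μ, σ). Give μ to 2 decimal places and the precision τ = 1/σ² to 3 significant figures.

μ = 217.19, τ = 0.00164

The p-quantile of Normal(μ,σ) is μ + z_p·σ, with z_{0.34} = -0.4125 and z_{0.87} = 1.126.
Eliminate σ: μ = (z₂·x₁ − z₁·x₂)/(z₂ − z₁) = (1.126·207 − (-0.4125)·245)/1.539 = 217.19.
Then σ = (x₂ − x₁)/(z₂ − z₁) = (245 − 207)/1.539 = 24.69.
Precision τ = 1/σ² = 1/24.69² = 0.00164.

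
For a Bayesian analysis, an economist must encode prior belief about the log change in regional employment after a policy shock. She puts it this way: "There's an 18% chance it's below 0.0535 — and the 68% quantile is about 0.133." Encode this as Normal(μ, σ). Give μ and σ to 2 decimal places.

The p-quantile of Normal(μ,σ) is μ + z_p·σ, with z_{0.18} = -0.9154 and z_{0.68} = 0.4677.
Eliminate σ: μ = (z₂·x₁ − z₁·x₂)/(z₂ − z₁) = (0.4677·0.0535 − (-0.9154)·0.133)/1.383 = 0.11.
Then σ = (x₂ − x₁)/(z₂ − z₁) = (0.133 − 0.0535)/1.383 = 0.06.

μ = 0.11, σ = 0.06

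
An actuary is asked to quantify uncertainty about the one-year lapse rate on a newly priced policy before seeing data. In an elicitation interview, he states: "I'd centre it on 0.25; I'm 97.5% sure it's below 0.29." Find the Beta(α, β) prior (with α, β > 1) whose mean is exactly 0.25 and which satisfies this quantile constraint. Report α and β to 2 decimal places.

With mean 0.25 fixed, write α = 0.25s, β = 0.75s where s = α+β.
Need P(θ < 0.29) = 0.975 under Beta(0.25s, 0.75s). Normal approximation: (q−m)/√(m(1−m)/s) ≈ z_{0.975} = 1.96, so s ≈ 0.25·0.75·(1.96)²/(0.29−0.25)² = 450.2.
At s = 450.2: P(θ<0.29) ≈ 0.972. Adjusting to match 0.975 gives s ≈ 471.98.
So α = 0.25·471.98 ≈ 117.99, β = 0.75·471.98 ≈ 353.98.

α ≈ 117.99, β ≈ 353.98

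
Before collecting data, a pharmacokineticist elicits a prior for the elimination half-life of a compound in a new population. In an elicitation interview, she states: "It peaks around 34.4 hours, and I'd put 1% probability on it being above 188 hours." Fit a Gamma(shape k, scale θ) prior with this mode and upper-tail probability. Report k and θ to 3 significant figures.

k ≈ 2.32, θ ≈ 26

Gamma(k,θ) with k>1 has mode (k−1)θ, so θ = 34.4/(k−1).
Need P(X < 188) = 0.99 with θ tied to k this way. Start at k = 2, θ = 34.4: P(X<188) ≈ 0.973.
Too low — raise k to concentrate. Iterating converges to k ≈ 2.32.
Then θ = 34.4/(2.32−1) ≈ 26.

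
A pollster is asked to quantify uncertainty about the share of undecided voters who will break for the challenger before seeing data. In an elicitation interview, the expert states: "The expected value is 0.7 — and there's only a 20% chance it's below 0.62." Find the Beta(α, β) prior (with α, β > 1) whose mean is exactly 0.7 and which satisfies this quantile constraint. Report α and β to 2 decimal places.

With mean 0.7 fixed, write α = 0.7s, β = 0.3s where s = α+β.
Need P(θ < 0.62) = 0.2 under Beta(0.7s, 0.3s). Normal approximation: (q−m)/√(m(1−m)/s) ≈ z_{0.2} = -0.842, so s ≈ 0.7·0.3·(-0.842)²/(0.62−0.7)² = 23.2.
At s = 23.2: P(θ<0.62) ≈ 0.195. Adjusting to match 0.2 gives s ≈ 22.18.
So α = 0.7·22.18 ≈ 15.52, β = 0.3·22.18 ≈ 6.65.

α ≈ 15.52, β ≈ 6.65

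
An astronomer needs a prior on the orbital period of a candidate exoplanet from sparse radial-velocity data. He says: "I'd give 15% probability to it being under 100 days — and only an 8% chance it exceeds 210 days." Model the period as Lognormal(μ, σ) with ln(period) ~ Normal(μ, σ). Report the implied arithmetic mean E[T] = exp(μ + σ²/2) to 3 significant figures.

E[T] ≈ 143 days

If T ~ Lognormal(μ,σ) then ln T ~ Normal(μ,σ), so the p-quantile of ln T is μ + z_p·σ.
ln(100) = 4.605 and ln(210) = 5.347; z_{0.15} = -1.036, z_{0.92} = 1.405.
σ = (5.347 − 4.605)/(1.405 − (-1.036)) = 0.304.
μ = 4.605 − (-1.036)·0.304 = 4.920.
E[T] = exp(μ + σ²/2) = exp(4.920 + 0.0462) = 143 days.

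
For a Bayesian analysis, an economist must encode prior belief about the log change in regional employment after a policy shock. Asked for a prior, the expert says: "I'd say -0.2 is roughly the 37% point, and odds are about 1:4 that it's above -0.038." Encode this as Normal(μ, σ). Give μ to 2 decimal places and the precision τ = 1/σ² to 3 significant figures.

The p-quantile of Normal(μ,σ) is μ + z_p·σ, with z_{0.37} = -0.3319 and z_{0.8} = 0.8416.
Eliminate σ: μ = (z₂·x₁ − z₁·x₂)/(z₂ − z₁) = (0.8416·-0.2 − (-0.3319)·-0.038)/1.173 = -0.15.
Then σ = (x₂ − x₁)/(z₂ − z₁) = (-0.038 − -0.2)/1.173 = 0.14.
Precision τ = 1/σ² = 1/0.1381² = 52.5.

μ = -0.15, τ = 52.5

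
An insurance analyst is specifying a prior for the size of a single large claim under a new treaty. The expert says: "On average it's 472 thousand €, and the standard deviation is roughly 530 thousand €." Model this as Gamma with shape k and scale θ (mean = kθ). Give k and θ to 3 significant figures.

k ≈ 0.793, θ ≈ 595

For Gamma(k, scale θ): mean = kθ, variance = kθ², so CV = 1/√k.
CV = SD/mean = 530/472 = 1.123, hence k = 1/CV² = 0.793.
Then θ = mean/k = 472/0.793 = 595.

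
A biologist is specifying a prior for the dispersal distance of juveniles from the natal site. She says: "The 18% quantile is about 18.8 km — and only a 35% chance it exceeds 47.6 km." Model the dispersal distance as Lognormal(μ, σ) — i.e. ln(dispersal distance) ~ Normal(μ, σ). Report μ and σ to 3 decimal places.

If T ~ Lognormal(μ,σ) then ln T ~ Normal(μ,σ), so the p-quantile of ln T is μ + z_p·σ.
ln(18.8) = 2.934 and ln(47.6) = 3.863; z_{0.18} = -0.9154, z_{0.65} = 0.3853.
σ = (3.863 − 2.934)/(0.3853 − (-0.9154)) = 0.714.
μ = 2.934 − (-0.9154)·0.714 = 3.588.

μ ≈ 3.588, σ ≈ 0.714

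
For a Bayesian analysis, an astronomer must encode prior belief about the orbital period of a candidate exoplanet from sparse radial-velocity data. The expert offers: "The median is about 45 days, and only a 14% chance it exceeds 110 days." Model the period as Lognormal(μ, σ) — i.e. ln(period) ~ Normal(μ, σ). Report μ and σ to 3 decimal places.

μ ≈ 3.807, σ ≈ 0.827

If T ~ Lognormal(μ,σ) then ln T ~ Normal(μ,σ), so the p-quantile of ln T is μ + z_p·σ.
ln(45) = 3.807 and ln(110) = 4.7; z_{0.5} = 0, z_{0.86} = 1.08.
σ = (4.7 − 3.807)/(1.08 − (0)) = 0.827.
μ = 3.807 − (0)·0.827 = 3.807.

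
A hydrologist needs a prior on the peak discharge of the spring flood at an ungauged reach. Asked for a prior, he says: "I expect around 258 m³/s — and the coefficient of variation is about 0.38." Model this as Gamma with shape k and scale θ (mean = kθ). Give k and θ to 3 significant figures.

k ≈ 6.93, θ ≈ 37.3

For Gamma(k, scale θ): mean = kθ, variance = kθ², so CV = 1/√k.
CV = 0.38, hence k = 1/CV² = 6.93.
Then θ = mean/k = 258/6.93 = 37.3.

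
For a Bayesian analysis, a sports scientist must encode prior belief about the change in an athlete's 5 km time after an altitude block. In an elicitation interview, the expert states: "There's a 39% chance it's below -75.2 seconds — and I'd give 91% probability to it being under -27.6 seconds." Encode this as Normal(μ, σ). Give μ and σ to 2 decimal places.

μ = -66.99, σ = 29.38

For Normal(μ,σ), the p-quantile is μ + z_p·σ. Here z_{0.39} = -0.2793, z_{0.91} = 1.341.
So -75.2 = μ − 0.2793σ and -27.6 = μ + 1.341σ.
Subtracting: σ = (-27.6 − -75.2)/(1.341 − (-0.2793)) = 29.38.
Then μ = -75.2 − (-0.2793)·29.38 = -66.99.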